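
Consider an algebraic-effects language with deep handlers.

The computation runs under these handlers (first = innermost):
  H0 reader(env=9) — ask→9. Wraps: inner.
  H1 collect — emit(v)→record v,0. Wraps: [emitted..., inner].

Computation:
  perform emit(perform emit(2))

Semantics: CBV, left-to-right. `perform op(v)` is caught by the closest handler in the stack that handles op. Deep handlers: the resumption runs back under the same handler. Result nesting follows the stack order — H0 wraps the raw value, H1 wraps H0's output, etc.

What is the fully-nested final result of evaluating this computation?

Step-by-step:
emit(2) @ H1 ⇒ out+=2
emit(0) @ H1 ⇒ out+=0
H0 returns 0
H1 returns [2, 0, 0]
= [2, 0, 0]

Answer: [2, 0, 0]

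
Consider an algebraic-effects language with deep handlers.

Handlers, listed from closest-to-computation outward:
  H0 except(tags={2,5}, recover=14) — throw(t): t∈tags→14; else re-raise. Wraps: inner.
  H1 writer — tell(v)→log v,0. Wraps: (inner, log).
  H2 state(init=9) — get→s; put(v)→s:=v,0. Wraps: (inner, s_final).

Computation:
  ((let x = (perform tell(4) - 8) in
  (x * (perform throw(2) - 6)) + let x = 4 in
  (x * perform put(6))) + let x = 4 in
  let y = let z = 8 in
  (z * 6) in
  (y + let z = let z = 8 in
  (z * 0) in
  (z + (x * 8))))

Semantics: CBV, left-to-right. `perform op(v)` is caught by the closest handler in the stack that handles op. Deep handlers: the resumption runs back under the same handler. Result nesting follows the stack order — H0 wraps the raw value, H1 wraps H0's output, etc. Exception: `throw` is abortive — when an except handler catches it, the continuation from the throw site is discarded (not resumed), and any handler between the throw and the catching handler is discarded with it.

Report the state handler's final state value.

Evaluation trace:
tell(4) @ H1 ⇒ log+=4
throw(2) @ H0 caught ⇒ 14
H1 returns (14, (4))
H2 returns ((14, (4)), 9)
= ((14, (4)), 9)

Answer: 9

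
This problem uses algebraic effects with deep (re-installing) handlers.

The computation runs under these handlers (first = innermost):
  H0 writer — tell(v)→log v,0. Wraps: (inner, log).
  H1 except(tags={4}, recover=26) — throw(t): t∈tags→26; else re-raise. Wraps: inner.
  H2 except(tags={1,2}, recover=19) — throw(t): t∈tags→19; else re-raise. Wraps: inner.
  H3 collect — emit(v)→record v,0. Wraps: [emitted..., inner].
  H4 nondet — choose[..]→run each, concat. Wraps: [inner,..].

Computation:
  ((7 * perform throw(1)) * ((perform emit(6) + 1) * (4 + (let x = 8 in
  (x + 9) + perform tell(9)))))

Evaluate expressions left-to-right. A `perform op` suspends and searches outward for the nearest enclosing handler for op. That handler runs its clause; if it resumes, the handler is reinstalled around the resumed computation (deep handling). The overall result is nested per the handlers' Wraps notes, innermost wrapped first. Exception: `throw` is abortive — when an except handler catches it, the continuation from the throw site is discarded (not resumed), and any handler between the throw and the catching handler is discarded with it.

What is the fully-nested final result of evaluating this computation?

Working:
throw(1) @ H1 re-raised
throw(1) @ H2 caught ⇒ 19
H3 returns [19]
H4 returns [[19]]
= [[19]]

Answer: [[19]]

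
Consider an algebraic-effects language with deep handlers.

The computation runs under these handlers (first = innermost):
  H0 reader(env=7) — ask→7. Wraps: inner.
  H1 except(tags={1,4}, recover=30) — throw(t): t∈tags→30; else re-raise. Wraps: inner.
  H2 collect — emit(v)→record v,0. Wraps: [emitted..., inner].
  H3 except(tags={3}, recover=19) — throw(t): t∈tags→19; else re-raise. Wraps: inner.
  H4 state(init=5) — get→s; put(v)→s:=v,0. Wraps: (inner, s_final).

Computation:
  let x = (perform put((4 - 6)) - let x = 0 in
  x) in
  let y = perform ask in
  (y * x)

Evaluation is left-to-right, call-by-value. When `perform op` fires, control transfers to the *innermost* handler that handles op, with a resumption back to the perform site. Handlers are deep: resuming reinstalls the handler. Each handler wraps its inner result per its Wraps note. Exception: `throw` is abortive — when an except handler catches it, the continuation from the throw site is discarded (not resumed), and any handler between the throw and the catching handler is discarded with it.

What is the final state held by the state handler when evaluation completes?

Answer: -2

Step-by-step:
put(-2) @ H4 ⇒ s:=-2
ask @ H0 ⇒ 7
H0 returns 0
H1 returns 0
H2 returns [0]
H3 returns [0]
H4 returns ([0], -2)
= ([0], -2)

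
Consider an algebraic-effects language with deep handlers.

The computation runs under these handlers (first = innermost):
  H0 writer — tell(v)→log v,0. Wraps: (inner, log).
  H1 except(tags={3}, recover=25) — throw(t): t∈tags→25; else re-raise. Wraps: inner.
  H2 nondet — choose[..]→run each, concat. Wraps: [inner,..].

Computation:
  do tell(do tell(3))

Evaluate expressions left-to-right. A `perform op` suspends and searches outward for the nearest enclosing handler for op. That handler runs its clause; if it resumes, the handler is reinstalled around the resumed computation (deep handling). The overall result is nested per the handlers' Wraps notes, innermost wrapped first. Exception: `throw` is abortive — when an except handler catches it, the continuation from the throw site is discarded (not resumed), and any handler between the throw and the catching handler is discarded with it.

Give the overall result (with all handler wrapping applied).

Answer: [(0, (3, 0))]

Working:
tell(3) @ H0 ⇒ log+=3
tell(0) @ H0 ⇒ log+=0
H0 returns (0, (3, 0))
H1 returns (0, (3, 0))
H2 returns [(0, (3, 0))]
= [(0, (3, 0))]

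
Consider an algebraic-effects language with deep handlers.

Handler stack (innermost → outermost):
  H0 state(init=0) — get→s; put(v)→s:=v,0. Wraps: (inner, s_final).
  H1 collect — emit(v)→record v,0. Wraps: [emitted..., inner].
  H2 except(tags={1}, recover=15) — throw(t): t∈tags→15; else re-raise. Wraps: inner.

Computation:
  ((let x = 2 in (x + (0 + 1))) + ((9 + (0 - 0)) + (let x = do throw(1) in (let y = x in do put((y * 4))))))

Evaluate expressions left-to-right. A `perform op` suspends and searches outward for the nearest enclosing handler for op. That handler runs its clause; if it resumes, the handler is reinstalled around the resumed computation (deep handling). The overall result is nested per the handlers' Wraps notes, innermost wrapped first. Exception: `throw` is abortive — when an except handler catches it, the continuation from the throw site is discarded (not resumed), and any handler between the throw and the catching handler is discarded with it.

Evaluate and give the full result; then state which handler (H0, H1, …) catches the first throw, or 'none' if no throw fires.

Answer: 15 ; first throw caught by: H2

Working:
throw(1) @ H2 caught ⇒ 15
= 15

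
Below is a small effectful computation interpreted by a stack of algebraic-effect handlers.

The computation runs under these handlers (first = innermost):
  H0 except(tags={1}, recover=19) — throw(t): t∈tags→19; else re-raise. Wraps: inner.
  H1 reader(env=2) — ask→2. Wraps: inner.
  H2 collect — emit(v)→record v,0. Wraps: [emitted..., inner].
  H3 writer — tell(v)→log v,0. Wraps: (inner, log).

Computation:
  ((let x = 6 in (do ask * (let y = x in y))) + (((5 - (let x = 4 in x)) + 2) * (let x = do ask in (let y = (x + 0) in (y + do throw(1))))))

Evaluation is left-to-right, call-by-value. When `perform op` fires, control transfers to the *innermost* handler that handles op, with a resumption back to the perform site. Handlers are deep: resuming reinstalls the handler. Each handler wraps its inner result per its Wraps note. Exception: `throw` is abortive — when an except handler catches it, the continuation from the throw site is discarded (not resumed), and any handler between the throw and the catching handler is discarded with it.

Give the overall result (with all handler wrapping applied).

Answer: ([19], ())

Working:
ask @ H1 ⇒ 2
ask @ H1 ⇒ 2
throw(1) @ H0 caught ⇒ 19
H1 returns 19
H2 returns [19]
H3 returns ([19], ())
= ([19], ())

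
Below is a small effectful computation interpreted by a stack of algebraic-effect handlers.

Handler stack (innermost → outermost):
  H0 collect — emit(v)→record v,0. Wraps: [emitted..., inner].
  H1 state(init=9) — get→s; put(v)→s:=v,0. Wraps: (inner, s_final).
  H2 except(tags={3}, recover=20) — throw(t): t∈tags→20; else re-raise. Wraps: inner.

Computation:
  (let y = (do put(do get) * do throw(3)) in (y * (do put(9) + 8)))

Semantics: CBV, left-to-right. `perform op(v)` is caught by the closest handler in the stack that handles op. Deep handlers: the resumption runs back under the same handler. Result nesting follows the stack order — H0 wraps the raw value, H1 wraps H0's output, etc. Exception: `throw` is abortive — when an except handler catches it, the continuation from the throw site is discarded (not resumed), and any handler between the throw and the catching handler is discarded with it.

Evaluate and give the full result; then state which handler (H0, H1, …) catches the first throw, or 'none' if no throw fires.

Evaluation trace:
get @ H1 ⇒ 9
put(9) @ H1 ⇒ s:=9
throw(3) @ H2 caught ⇒ 20
= 20

Answer: 20 ; first throw caught by: H2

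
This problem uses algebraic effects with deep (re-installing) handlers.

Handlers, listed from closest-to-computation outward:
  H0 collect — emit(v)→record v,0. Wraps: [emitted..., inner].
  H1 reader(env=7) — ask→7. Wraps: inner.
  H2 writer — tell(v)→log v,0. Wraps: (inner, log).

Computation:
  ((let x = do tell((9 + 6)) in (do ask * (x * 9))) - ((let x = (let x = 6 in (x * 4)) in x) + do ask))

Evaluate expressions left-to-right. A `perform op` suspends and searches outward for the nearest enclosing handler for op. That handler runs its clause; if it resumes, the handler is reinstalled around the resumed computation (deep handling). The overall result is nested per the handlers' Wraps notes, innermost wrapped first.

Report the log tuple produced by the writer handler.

Answer: (15)

Evaluation trace:
tell(15) @ H2 ⇒ log+=15
ask @ H1 ⇒ 7
ask @ H1 ⇒ 7
H0 returns [-31]
H1 returns [-31]
H2 returns ([-31], (15))
= ([-31], (15))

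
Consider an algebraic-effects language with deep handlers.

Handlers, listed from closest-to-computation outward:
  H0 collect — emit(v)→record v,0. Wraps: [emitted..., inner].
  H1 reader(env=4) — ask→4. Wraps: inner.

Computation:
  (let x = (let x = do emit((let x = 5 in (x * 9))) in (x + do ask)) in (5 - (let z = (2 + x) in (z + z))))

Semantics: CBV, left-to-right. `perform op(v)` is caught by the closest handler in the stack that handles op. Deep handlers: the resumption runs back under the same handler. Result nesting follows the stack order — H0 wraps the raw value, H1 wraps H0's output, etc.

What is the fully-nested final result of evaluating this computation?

Answer: [45, -7]

Working:
emit(45) @ H0 ⇒ out+=45
ask @ H1 ⇒ 4
H0 returns [45, -7]
H1 returns [45, -7]
= [45, -7]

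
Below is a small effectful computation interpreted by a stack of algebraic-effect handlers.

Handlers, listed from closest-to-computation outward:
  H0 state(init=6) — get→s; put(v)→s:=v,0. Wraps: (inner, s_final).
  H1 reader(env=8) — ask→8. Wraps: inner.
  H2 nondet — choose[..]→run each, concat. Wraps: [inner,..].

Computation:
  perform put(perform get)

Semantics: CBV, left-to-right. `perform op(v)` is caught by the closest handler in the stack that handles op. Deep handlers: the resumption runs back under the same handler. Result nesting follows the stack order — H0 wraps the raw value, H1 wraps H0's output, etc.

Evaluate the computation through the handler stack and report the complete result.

Answer: [(0, 6)]

Step-by-step:
get @ H0 ⇒ 6
put(6) @ H0 ⇒ s:=6
H0 returns (0, 6)
H1 returns (0, 6)
H2 returns [(0, 6)]
= [(0, 6)]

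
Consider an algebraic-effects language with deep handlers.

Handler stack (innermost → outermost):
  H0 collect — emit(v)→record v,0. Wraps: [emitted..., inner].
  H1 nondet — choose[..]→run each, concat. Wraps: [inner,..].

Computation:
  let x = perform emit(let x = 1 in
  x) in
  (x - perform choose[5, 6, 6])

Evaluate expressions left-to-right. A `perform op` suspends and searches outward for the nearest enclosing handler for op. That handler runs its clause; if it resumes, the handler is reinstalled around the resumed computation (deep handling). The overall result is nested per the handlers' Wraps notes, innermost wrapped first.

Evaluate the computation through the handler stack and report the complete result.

Step-by-step:
emit(1) @ H0 ⇒ out+=1
choose[5, 6, 6] @ H1
  branch[0] choose=5:
    H0 returns [1, -5]
    H1 returns [[1, -5]]
  branch[1] choose=6:
    H0 returns [1, -6]
    H1 returns [[1, -6]]
  branch[2] choose=6:
    H0 returns [1, -6]
    H1 returns [[1, -6]]
= [[1, -5], [1, -6], [1, -6]]

Answer: [[1, -5], [1, -6], [1, -6]]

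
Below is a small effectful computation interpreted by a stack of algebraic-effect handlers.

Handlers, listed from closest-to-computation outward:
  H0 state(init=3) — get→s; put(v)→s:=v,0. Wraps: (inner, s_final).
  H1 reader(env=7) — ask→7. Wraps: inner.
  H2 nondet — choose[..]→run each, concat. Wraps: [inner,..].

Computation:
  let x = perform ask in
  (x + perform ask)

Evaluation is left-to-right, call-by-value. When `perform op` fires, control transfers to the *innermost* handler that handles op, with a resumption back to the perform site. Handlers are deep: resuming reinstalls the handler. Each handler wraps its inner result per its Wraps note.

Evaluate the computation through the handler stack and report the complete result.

Answer: [(14, 3)]

Evaluation trace:
ask @ H1 ⇒ 7
ask @ H1 ⇒ 7
H0 returns (14, 3)
H1 returns (14, 3)
H2 returns [(14, 3)]
= [(14, 3)]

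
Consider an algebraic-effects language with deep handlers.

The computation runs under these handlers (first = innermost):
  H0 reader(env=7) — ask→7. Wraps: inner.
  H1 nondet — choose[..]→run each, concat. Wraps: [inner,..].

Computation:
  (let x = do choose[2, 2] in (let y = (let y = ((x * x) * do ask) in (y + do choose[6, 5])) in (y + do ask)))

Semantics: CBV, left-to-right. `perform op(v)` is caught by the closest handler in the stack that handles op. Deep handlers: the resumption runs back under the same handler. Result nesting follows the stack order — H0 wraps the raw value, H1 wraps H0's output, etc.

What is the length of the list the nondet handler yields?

Step-by-step:
choose[2, 2] @ H1
  branch[0] choose=2:
    ask @ H0 ⇒ 7
    choose[6, 5] @ H1
      branch[0] choose=6:
        ask @ H0 ⇒ 7
        H0 returns 41
        H1 returns [41]
      branch[1] choose=5:
        ask @ H0 ⇒ 7
        H0 returns 40
        H1 returns [40]
  branch[1] choose=2:
    ask @ H0 ⇒ 7
    choose[6, 5] @ H1
      branch[0] choose=6:
        ask @ H0 ⇒ 7
        H0 returns 41
        H1 returns [41]
      branch[1] choose=5:
        ask @ H0 ⇒ 7
        H0 returns 40
        H1 returns [40]
= [41, 40, 41, 40]

Answer: 4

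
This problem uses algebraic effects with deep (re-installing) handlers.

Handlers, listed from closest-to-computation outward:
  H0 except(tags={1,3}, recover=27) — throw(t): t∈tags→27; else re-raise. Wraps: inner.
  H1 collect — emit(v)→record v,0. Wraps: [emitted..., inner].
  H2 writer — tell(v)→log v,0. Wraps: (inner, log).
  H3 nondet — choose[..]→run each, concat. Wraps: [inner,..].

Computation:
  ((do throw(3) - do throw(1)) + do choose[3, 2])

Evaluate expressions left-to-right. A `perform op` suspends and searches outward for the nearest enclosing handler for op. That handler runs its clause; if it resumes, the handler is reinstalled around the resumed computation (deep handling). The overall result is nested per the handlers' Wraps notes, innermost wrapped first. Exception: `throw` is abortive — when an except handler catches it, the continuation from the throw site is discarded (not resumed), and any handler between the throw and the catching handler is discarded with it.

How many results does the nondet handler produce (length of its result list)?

Evaluation trace:
throw(3) @ H0 caught ⇒ 27
H1 returns [27]
H2 returns ([27], ())
H3 returns [([27], ())]
= [([27], ())]

Answer: 1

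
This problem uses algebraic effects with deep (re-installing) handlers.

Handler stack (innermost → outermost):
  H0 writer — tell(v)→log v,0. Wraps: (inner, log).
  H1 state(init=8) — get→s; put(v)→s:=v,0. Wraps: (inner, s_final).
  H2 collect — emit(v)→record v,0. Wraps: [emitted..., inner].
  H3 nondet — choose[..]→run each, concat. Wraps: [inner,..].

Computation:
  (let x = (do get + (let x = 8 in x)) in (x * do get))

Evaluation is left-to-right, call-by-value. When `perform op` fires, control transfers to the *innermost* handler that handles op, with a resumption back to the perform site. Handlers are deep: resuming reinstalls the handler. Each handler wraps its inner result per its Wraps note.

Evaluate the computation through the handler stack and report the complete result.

Answer: [[((128, ()), 8)]]

Working:
get @ H1 ⇒ 8
get @ H1 ⇒ 8
H0 returns (128, ())
H1 returns ((128, ()), 8)
H2 returns [((128, ()), 8)]
H3 returns [[((128, ()), 8)]]
= [[((128, ()), 8)]]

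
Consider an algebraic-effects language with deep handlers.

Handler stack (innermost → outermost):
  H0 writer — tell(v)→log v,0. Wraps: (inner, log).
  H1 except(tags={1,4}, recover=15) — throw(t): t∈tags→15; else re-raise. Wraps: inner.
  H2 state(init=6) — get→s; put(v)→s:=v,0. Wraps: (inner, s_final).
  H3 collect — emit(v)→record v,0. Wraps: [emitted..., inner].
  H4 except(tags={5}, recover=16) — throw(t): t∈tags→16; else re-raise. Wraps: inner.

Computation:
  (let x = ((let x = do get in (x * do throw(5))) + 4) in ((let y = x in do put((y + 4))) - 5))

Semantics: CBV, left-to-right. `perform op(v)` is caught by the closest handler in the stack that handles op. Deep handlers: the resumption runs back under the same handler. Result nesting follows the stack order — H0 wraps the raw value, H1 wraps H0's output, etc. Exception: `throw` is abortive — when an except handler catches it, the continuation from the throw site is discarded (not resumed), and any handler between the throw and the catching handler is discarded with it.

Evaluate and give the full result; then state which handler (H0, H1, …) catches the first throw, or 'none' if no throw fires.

Evaluation trace:
get @ H2 ⇒ 6
throw(5) @ H1 re-raised
throw(5) @ H4 caught ⇒ 16
= 16

Answer: 16 ; first throw caught by: H4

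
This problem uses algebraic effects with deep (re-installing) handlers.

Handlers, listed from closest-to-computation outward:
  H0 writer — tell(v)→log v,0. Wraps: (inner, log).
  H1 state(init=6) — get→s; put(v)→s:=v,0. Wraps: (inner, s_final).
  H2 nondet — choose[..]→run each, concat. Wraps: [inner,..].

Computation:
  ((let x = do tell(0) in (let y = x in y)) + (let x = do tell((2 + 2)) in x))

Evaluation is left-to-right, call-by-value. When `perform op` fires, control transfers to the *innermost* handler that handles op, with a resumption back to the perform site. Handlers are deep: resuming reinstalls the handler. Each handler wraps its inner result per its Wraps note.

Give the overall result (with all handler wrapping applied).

Step-by-step:
tell(0) @ H0 ⇒ log+=0
tell(4) @ H0 ⇒ log+=4
H0 returns (0, (0, 4))
H1 returns ((0, (0, 4)), 6)
H2 returns [((0, (0, 4)), 6)]
= [((0, (0, 4)), 6)]

Answer: [((0, (0, 4)), 6)]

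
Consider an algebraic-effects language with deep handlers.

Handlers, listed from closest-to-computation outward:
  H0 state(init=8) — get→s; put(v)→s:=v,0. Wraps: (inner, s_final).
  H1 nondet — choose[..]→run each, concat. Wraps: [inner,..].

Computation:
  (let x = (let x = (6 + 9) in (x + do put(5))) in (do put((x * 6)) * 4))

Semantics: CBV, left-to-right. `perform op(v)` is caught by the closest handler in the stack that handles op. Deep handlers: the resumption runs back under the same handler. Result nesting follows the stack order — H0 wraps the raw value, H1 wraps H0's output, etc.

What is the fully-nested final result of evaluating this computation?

Evaluation trace:
put(5) @ H0 ⇒ s:=5
put(90) @ H0 ⇒ s:=90
H0 returns (0, 90)
H1 returns [(0, 90)]
= [(0, 90)]

Answer: [(0, 90)]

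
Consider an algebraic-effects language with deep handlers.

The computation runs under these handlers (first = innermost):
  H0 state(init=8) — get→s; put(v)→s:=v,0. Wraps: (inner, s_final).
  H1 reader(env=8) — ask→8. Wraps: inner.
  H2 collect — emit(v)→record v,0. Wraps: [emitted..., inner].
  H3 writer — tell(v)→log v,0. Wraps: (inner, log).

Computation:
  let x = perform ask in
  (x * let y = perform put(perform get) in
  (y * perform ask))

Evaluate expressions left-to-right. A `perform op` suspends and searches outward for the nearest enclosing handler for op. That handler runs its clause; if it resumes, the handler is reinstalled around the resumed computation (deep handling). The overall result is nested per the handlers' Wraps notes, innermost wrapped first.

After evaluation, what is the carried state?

Working:
ask @ H1 ⇒ 8
get @ H0 ⇒ 8
put(8) @ H0 ⇒ s:=8
ask @ H1 ⇒ 8
H0 returns (0, 8)
H1 returns (0, 8)
H2 returns [(0, 8)]
H3 returns ([(0, 8)], ())
= ([(0, 8)], ())

Answer: 8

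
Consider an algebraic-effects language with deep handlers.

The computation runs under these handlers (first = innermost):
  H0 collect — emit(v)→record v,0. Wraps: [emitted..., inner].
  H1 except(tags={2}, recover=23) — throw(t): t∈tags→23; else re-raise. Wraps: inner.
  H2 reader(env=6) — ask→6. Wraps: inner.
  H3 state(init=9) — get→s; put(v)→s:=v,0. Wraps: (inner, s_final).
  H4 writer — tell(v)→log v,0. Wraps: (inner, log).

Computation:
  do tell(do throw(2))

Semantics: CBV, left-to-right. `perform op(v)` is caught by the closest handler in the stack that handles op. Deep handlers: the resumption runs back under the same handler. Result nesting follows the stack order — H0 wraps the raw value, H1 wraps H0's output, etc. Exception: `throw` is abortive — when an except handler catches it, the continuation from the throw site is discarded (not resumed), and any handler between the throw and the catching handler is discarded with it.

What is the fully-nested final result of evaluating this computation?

Answer: ((23, 9), ())

Working:
throw(2) @ H1 caught ⇒ 23
H2 returns 23
H3 returns (23, 9)
H4 returns ((23, 9), ())
= ((23, 9), ())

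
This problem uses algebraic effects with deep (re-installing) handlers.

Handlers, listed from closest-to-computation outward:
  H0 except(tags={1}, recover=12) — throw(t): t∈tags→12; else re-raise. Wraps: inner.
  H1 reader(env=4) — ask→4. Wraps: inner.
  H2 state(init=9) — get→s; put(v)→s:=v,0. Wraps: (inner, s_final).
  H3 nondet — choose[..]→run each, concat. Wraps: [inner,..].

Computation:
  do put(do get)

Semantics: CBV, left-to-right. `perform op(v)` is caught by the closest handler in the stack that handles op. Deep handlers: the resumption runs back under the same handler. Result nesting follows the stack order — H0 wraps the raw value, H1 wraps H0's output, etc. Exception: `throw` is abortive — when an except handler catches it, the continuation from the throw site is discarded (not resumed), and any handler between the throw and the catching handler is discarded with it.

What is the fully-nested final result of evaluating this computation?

Answer: [(0, 9)]

Evaluation trace:
get @ H2 ⇒ 9
put(9) @ H2 ⇒ s:=9
H0 returns 0
H1 returns 0
H2 returns (0, 9)
H3 returns [(0, 9)]
= [(0, 9)]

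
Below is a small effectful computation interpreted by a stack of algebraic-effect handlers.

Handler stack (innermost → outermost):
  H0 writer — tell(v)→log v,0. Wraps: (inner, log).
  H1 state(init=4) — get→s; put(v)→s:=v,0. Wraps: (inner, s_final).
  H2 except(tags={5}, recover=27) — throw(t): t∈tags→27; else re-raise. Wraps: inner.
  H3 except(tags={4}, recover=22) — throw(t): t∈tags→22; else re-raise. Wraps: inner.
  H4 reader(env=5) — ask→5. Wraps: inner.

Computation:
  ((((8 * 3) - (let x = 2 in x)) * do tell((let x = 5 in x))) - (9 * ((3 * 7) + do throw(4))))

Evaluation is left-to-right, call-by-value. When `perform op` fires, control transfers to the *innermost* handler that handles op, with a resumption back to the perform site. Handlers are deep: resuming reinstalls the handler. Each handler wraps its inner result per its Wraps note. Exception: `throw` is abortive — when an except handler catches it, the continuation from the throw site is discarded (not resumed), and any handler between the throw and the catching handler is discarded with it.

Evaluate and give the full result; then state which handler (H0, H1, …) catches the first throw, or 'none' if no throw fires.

Step-by-step:
tell(5) @ H0 ⇒ log+=5
throw(4) @ H2 re-raised
throw(4) @ H3 caught ⇒ 22
H4 returns 22
= 22

Answer: 22 ; first throw caught by: H3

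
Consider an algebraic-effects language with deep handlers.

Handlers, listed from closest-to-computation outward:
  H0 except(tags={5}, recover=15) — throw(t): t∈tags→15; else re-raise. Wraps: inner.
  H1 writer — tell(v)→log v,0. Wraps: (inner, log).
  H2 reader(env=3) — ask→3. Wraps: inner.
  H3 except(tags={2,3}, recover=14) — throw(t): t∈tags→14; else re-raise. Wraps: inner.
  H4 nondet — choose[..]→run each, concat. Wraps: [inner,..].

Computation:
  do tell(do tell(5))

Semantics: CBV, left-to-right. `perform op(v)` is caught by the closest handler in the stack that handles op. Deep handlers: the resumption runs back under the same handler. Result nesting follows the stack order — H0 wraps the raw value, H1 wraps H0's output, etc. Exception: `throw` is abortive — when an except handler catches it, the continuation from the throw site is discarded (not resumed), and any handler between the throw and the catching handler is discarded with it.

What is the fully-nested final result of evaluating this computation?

Answer: [(0, (5, 0))]

Evaluation trace:
tell(5) @ H1 ⇒ log+=5
tell(0) @ H1 ⇒ log+=0
H0 returns 0
H1 returns (0, (5, 0))
H2 returns (0, (5, 0))
H3 returns (0, (5, 0))
H4 returns [(0, (5, 0))]
= [(0, (5, 0))]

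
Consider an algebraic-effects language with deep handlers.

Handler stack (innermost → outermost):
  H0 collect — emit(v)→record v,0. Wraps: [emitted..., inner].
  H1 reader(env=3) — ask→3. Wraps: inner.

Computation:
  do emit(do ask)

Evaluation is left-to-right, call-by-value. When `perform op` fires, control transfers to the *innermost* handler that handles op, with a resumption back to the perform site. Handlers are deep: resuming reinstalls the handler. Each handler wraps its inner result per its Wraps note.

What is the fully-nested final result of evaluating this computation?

Working:
ask @ H1 ⇒ 3
emit(3) @ H0 ⇒ out+=3
H0 returns [3, 0]
H1 returns [3, 0]
= [3, 0]

Answer: [3, 0]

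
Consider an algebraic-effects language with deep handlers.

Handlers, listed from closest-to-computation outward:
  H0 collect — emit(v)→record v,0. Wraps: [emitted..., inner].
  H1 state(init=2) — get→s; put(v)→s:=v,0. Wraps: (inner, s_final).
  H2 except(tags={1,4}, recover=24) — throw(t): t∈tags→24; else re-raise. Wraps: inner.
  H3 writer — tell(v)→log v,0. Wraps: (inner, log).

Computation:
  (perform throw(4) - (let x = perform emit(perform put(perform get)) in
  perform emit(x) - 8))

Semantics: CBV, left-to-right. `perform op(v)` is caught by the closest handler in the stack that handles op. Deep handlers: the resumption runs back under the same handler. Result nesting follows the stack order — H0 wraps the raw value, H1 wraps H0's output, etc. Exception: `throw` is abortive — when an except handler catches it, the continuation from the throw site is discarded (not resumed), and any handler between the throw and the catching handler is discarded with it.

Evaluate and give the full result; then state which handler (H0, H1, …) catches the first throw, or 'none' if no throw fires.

Answer: (24, ()) ; first throw caught by: H2

Evaluation trace:
throw(4) @ H2 caught ⇒ 24
H3 returns (24, ())
= (24, ())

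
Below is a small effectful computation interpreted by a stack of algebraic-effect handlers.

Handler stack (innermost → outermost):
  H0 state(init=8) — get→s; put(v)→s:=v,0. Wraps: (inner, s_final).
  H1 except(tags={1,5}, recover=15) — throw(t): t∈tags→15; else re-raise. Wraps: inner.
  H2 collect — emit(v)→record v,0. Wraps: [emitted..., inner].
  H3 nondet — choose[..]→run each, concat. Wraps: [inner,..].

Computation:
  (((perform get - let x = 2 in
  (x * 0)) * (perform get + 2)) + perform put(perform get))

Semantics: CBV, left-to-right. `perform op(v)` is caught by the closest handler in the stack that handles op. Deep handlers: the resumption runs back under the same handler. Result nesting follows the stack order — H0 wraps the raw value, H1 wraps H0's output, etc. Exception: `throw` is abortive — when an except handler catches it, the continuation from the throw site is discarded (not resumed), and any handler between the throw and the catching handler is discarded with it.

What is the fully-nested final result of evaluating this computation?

Step-by-step:
get @ H0 ⇒ 8
get @ H0 ⇒ 8
get @ H0 ⇒ 8
put(8) @ H0 ⇒ s:=8
H0 returns (80, 8)
H1 returns (80, 8)
H2 returns [(80, 8)]
H3 returns [[(80, 8)]]
= [[(80, 8)]]

Answer: [[(80, 8)]]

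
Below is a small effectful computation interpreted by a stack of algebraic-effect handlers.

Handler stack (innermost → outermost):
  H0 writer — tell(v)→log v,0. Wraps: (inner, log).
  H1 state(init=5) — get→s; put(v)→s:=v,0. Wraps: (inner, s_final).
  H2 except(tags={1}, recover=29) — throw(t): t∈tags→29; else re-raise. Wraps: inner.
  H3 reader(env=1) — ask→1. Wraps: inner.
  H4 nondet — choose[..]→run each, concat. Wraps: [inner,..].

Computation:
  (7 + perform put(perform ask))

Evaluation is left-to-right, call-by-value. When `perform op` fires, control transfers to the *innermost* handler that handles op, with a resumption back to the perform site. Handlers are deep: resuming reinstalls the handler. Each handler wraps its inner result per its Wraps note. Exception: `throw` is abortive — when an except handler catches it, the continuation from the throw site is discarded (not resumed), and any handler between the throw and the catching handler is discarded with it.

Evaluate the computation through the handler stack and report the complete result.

Working:
ask @ H3 ⇒ 1
put(1) @ H1 ⇒ s:=1
H0 returns (7, ())
H1 returns ((7, ()), 1)
H2 returns ((7, ()), 1)
H3 returns ((7, ()), 1)
H4 returns [((7, ()), 1)]
= [((7, ()), 1)]

Answer: [((7, ()), 1)]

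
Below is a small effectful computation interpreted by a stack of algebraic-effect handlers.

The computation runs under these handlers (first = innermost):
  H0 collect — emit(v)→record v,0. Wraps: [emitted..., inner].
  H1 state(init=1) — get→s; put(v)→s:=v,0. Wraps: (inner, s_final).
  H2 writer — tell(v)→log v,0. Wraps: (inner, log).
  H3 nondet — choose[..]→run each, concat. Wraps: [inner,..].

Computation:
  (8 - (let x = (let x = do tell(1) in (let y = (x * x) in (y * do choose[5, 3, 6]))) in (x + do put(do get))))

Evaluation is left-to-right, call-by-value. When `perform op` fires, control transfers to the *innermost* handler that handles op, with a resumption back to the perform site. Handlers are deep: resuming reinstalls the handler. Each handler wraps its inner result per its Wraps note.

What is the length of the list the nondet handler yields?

Answer: 3

Evaluation trace:
tell(1) @ H2 ⇒ log+=1
choose[5, 3, 6] @ H3
  branch[0] choose=5:
    get @ H1 ⇒ 1
    put(1) @ H1 ⇒ s:=1
    H0 returns [8]
    H1 returns ([8], 1)
    H2 returns (([8], 1), (1))
    H3 returns [(([8], 1), (1))]
  branch[1] choose=3:
    get @ H1 ⇒ 1
    put(1) @ H1 ⇒ s:=1
    H0 returns [8]
    H1 returns ([8], 1)
    H2 returns (([8], 1), (1))
    H3 returns [(([8], 1), (1))]
  branch[2] choose=6:
    get @ H1 ⇒ 1
    put(1) @ H1 ⇒ s:=1
    H0 returns [8]
    H1 returns ([8], 1)
    H2 returns (([8], 1), (1))
    H3 returns [(([8], 1), (1))]
= [(([8], 1), (1)), (([8], 1), (1)), (([8], 1), (1))]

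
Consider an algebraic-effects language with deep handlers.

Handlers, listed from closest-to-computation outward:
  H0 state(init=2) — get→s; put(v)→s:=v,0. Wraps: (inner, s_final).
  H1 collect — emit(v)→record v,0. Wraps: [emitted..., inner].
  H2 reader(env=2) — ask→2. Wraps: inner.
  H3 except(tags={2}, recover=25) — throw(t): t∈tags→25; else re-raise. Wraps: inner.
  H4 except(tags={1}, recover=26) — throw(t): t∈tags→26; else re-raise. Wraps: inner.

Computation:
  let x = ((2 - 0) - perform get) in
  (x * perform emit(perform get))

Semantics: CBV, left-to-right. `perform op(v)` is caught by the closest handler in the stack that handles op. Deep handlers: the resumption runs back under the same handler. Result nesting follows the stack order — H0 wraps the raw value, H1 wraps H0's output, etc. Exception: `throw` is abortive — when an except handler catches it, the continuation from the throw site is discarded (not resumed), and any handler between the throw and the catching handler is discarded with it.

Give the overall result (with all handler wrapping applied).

Working:
get @ H0 ⇒ 2
get @ H0 ⇒ 2
emit(2) @ H1 ⇒ out+=2
H0 returns (0, 2)
H1 returns [2, (0, 2)]
H2 returns [2, (0, 2)]
H3 returns [2, (0, 2)]
H4 returns [2, (0, 2)]
= [2, (0, 2)]

Answer: [2, (0, 2)]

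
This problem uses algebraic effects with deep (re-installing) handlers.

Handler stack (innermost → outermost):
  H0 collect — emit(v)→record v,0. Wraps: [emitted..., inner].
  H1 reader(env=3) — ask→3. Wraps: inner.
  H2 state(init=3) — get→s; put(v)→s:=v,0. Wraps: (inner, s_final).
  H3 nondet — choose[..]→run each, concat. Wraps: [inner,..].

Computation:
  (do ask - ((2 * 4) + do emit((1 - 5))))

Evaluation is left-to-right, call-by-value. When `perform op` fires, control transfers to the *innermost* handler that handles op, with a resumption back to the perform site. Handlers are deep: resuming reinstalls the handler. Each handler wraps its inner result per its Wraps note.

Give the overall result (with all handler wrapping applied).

Working:
ask @ H1 ⇒ 3
emit(-4) @ H0 ⇒ out+=-4
H0 returns [-4, -5]
H1 returns [-4, -5]
H2 returns ([-4, -5], 3)
H3 returns [([-4, -5], 3)]
= [([-4, -5], 3)]

Answer: [([-4, -5], 3)]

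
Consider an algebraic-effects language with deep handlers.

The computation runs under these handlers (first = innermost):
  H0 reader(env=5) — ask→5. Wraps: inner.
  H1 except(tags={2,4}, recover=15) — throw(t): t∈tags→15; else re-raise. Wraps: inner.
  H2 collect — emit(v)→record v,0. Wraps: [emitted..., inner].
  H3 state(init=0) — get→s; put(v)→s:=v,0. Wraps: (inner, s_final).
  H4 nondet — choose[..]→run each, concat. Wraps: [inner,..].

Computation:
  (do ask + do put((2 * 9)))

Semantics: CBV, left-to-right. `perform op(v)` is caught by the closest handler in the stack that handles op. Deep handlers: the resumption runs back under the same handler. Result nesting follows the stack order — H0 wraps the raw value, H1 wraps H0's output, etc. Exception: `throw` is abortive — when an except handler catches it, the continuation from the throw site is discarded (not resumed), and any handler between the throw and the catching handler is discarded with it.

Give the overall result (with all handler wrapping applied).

Answer: [([5], 18)]

Evaluation trace:
ask @ H0 ⇒ 5
put(18) @ H3 ⇒ s:=18
H0 returns 5
H1 returns 5
H2 returns [5]
H3 returns ([5], 18)
H4 returns [([5], 18)]
= [([5], 18)]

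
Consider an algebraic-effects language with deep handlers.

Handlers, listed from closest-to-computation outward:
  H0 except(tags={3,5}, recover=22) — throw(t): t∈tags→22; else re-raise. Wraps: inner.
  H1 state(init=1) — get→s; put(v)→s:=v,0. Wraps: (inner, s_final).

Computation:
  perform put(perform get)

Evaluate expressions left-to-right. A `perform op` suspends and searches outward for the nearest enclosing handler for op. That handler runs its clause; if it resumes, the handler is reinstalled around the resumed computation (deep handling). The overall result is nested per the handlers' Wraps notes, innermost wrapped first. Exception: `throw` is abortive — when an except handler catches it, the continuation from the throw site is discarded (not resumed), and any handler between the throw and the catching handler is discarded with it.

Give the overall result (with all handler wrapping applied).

Working:
get @ H1 ⇒ 1
put(1) @ H1 ⇒ s:=1
H0 returns 0
H1 returns (0, 1)
= (0, 1)

Answer: (0, 1)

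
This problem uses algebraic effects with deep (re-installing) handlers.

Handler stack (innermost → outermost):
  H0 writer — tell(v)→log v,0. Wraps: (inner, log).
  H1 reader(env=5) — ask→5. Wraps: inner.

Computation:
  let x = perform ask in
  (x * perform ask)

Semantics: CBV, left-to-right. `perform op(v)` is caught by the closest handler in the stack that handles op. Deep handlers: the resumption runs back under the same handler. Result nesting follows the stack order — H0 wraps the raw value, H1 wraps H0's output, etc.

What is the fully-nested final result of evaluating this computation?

Step-by-step:
ask @ H1 ⇒ 5
ask @ H1 ⇒ 5
H0 returns (25, ())
H1 returns (25, ())
= (25, ())

Answer: (25, ())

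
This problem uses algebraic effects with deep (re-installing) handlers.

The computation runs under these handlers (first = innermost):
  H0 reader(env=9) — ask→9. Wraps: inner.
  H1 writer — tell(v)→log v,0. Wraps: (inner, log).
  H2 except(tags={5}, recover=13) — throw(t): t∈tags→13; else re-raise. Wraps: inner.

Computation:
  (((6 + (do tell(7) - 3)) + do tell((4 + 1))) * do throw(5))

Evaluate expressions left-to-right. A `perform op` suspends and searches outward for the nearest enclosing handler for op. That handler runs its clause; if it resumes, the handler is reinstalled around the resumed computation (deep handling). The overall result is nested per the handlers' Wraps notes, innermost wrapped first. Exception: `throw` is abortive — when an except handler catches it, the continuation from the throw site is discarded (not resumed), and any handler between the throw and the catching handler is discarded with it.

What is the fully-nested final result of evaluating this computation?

Working:
tell(7) @ H1 ⇒ log+=7
tell(5) @ H1 ⇒ log+=5
throw(5) @ H2 caught ⇒ 13
= 13

Answer: 13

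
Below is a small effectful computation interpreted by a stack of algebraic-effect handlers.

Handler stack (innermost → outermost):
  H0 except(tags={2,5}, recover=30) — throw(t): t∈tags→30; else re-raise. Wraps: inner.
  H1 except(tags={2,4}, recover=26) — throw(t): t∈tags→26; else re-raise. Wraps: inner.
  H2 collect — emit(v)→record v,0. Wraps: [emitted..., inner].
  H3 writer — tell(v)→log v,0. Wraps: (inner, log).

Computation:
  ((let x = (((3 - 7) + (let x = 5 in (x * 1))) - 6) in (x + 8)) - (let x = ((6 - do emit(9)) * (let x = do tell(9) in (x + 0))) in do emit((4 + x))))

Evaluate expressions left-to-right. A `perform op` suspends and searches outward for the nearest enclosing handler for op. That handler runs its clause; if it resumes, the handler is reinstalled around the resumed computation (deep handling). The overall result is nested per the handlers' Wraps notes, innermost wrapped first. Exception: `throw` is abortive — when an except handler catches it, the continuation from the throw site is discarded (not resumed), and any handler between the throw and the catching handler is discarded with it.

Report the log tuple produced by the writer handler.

Answer: (9)

Working:
emit(9) @ H2 ⇒ out+=9
tell(9) @ H3 ⇒ log+=9
emit(4) @ H2 ⇒ out+=4
H0 returns 3
H1 returns 3
H2 returns [9, 4, 3]
H3 returns ([9, 4, 3], (9))
= ([9, 4, 3], (9))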